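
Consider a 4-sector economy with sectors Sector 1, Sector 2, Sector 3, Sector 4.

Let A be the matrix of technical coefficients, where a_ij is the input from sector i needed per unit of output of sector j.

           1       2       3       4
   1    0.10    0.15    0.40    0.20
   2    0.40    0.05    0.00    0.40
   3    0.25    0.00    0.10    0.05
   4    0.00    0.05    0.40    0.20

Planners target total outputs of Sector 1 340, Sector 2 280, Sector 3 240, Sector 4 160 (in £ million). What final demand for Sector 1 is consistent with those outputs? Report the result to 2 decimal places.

d_1 = 136.00

I − A =
  [   0.90    -0.15    -0.40    -0.20]
  [  -0.40     0.95     0.00    -0.40]
  [  -0.25     0.00     0.90    -0.05]
  [   0.00    -0.05    -0.40     0.80]
d = (I − A) x:
  d_1 = (+0.90)·340 + (-0.15)·280 + (-0.40)·240 + (-0.20)·160 = 136.00
  d_2 = (-0.40)·340 + (+0.95)·280 + (+0.00)·240 + (-0.40)·160 = 66.00
  d_3 = (-0.25)·340 + (+0.00)·280 + (+0.90)·240 + (-0.05)·160 = 123.00
  d_4 = (+0.00)·340 + (-0.05)·280 + (-0.40)·240 + (+0.80)·160 = 18.00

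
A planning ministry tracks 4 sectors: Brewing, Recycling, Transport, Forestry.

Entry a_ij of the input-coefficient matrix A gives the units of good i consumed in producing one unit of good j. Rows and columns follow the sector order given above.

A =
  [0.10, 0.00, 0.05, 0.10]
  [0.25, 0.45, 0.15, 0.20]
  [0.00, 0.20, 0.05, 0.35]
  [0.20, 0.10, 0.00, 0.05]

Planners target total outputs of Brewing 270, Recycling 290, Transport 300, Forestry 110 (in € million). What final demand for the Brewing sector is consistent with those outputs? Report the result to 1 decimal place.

d_B = 217.0

I − A =
  [   0.90     0.00    -0.05    -0.10]
  [  -0.25     0.55    -0.15    -0.20]
  [   0.00    -0.20     0.95    -0.35]
  [  -0.20    -0.10     0.00     0.95]
d = (I − A) x:
  d_B = (+0.90)·270 + (+0.00)·290 + (-0.05)·300 + (-0.10)·110 = 217.0
  d_R = (-0.25)·270 + (+0.55)·290 + (-0.15)·300 + (-0.20)·110 = 25.0
  d_T = (+0.00)·270 + (-0.20)·290 + (+0.95)·300 + (-0.35)·110 = 188.5
  d_F = (-0.20)·270 + (-0.10)·290 + (+0.00)·300 + (+0.95)·110 = 21.5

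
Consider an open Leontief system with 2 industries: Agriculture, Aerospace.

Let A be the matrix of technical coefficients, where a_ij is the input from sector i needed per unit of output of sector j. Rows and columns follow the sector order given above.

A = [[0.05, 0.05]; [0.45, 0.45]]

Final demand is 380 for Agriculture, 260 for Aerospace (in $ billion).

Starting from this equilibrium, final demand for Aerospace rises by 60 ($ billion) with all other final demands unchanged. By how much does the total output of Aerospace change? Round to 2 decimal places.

Δx_2 = 114.00

I − A =
  [   0.95    -0.05]
  [  -0.45     0.55]
det(I−A) = (0.95)(0.55) − (-0.05)(-0.45) = 0.5000
adj(I−A) = [[0.55, 0.05], [0.45, 0.95]]
(I − A)⁻¹ = adj(I−A) / det(I−A) ≈
  [   1.1000     0.1000]
  [   0.9000     1.9000]
Δx = (I − A)⁻¹ Δd with Δd having +60 in the Aerospace component and 0 elsewhere.
So Δx_2 = L_22 · (+60), where L_22 = adj(I−A)_22 / det(I−A) = 0.95 / 0.5000.
Δx_2 = 0.95 × (+60) / 0.5000 = 57.00 / 0.5000 = 114.00.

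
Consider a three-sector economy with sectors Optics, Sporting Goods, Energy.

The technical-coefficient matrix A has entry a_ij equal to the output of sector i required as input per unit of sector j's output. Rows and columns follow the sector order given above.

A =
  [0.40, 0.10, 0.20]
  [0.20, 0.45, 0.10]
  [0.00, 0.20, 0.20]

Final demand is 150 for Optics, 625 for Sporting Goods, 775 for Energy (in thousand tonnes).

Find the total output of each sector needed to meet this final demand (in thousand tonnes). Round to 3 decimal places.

x_O = 1013.158, x_S = 1760.965, x_E = 1408.991

I − A =
  [   0.60    -0.10    -0.20]
  [  -0.20     0.55    -0.10]
  [   0.00    -0.20     0.80]
Cofactors of I−A, C_ij = (−1)^(i+j)·(minor ij) (rows/columns in the sector order above):
  C_11 = (0.55)(0.80) − (-0.10)(-0.20) = 0.4200
  C_12 = −[(-0.20)(0.80) − (-0.10)(0.00)] = 0.1600
  C_13 = (-0.20)(-0.20) − (0.55)(0.00) = 0.0400
  C_21 = −[(-0.10)(0.80) − (-0.20)(-0.20)] = 0.1200
  C_22 = (0.60)(0.80) − (-0.20)(0.00) = 0.4800
  C_23 = −[(0.60)(-0.20) − (-0.10)(0.00)] = 0.1200
  C_31 = (-0.10)(-0.10) − (-0.20)(0.55) = 0.1200
  C_32 = −[(0.60)(-0.10) − (-0.20)(-0.20)] = 0.1000
  C_33 = (0.60)(0.55) − (-0.10)(-0.20) = 0.3100
det(I−A) = Σ_j (I−A)_1j·C_1j = (0.60)(0.4200) + (-0.10)(0.1600) + (-0.20)(0.0400) = 0.2280
adj(I−A) = Cᵀ =
  [ 0.4200   0.1200   0.1200]
  [ 0.1600   0.4800   0.1000]
  [ 0.0400   0.1200   0.3100]
(I − A)⁻¹ = adj(I−A) / det(I−A) ≈
  [   1.8421     0.5263     0.5263]
  [   0.7018     2.1053     0.4386]
  [   0.1754     0.5263     1.3596]
x = (I − A)⁻¹ d = adj(I−A)·d / det(I−A), with det(I−A) = 0.2280:
  x_O = (0.4200·150 + 0.1200·625 + 0.1200·775) / 0.2280 = 231.00 / 0.2280 ≈ 1013.158
  x_S = (0.1600·150 + 0.4800·625 + 0.1000·775) / 0.2280 = 401.50 / 0.2280 ≈ 1760.965
  x_E = (0.0400·150 + 0.1200·625 + 0.3100·775) / 0.2280 = 321.25 / 0.2280 ≈ 1408.991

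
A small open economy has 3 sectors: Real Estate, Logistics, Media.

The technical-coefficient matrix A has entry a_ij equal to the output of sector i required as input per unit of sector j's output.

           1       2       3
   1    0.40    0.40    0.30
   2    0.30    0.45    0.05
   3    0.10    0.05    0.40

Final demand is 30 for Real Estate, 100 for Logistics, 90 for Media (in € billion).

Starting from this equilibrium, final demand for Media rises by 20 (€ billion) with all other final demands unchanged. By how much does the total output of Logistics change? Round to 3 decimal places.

Δx_2 = 23.645

I − A =
  [   0.60    -0.40    -0.30]
  [  -0.30     0.55    -0.05]
  [  -0.10    -0.05     0.60]
Cofactors of I−A, C_ij = (−1)^(i+j)·(minor ij) (rows/columns in the sector order above):
  C_11 = (0.55)(0.60) − (-0.05)(-0.05) = 0.3275
  C_12 = −[(-0.30)(0.60) − (-0.05)(-0.10)] = 0.1850
  C_13 = (-0.30)(-0.05) − (0.55)(-0.10) = 0.0700
  C_21 = −[(-0.40)(0.60) − (-0.30)(-0.05)] = 0.2550
  C_22 = (0.60)(0.60) − (-0.30)(-0.10) = 0.3300
  C_23 = −[(0.60)(-0.05) − (-0.40)(-0.10)] = 0.0700
  C_31 = (-0.40)(-0.05) − (-0.30)(0.55) = 0.1850
  C_32 = −[(0.60)(-0.05) − (-0.30)(-0.30)] = 0.1200
  C_33 = (0.60)(0.55) − (-0.40)(-0.30) = 0.2100
det(I−A) = Σ_j (I−A)_1j·C_1j = (0.60)(0.3275) + (-0.40)(0.1850) + (-0.30)(0.0700) = 0.1015
adj(I−A) = Cᵀ =
  [ 0.3275   0.2550   0.1850]
  [ 0.1850   0.3300   0.1200]
  [ 0.0700   0.0700   0.2100]
(I − A)⁻¹ = adj(I−A) / det(I−A) ≈
  [   3.2266     2.5123     1.8227]
  [   1.8227     3.2512     1.1823]
  [   0.6897     0.6897     2.0690]
Δx = (I − A)⁻¹ Δd with Δd having +20 in the Media component and 0 elsewhere.
So Δx_2 = L_23 · (+20), where L_23 = adj(I−A)_23 / det(I−A) = 0.1200 / 0.1015.
Δx_2 = 0.1200 × (+20) / 0.1015 = 2.40 / 0.1015 ≈ 23.645.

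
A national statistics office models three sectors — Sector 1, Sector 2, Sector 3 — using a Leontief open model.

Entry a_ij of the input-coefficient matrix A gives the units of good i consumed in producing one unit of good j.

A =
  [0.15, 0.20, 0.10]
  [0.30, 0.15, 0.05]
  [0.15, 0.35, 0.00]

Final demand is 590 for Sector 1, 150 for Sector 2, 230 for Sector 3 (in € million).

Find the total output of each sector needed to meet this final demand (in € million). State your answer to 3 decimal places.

x_1 = 880.233, x_2 = 519.125, x_3 = 543.729

I − A =
  [   0.85    -0.20    -0.10]
  [  -0.30     0.85    -0.05]
  [  -0.15    -0.35     1.00]
Cofactors of I−A, C_ij = (−1)^(i+j)·(minor ij) (rows/columns in the sector order above):
  C_11 = (0.85)(1.00) − (-0.05)(-0.35) = 0.8325
  C_12 = −[(-0.30)(1.00) − (-0.05)(-0.15)] = 0.3075
  C_13 = (-0.30)(-0.35) − (0.85)(-0.15) = 0.2325
  C_21 = −[(-0.20)(1.00) − (-0.10)(-0.35)] = 0.2350
  C_22 = (0.85)(1.00) − (-0.10)(-0.15) = 0.8350
  C_23 = −[(0.85)(-0.35) − (-0.20)(-0.15)] = 0.3275
  C_31 = (-0.20)(-0.05) − (-0.10)(0.85) = 0.0950
  C_32 = −[(0.85)(-0.05) − (-0.10)(-0.30)] = 0.0725
  C_33 = (0.85)(0.85) − (-0.20)(-0.30) = 0.6625
det(I−A) = Σ_j (I−A)_1j·C_1j = (0.85)(0.8325) + (-0.20)(0.3075) + (-0.10)(0.2325) = 0.622875
adj(I−A) = Cᵀ =
  [ 0.8325   0.2350   0.0950]
  [ 0.3075   0.8350   0.0725]
  [ 0.2325   0.3275   0.6625]
(I − A)⁻¹ = adj(I−A) / det(I−A) ≈
  [   1.3365     0.3773     0.1525]
  [   0.4937     1.3406     0.1164]
  [   0.3733     0.5258     1.0636]
x = (I − A)⁻¹ d = adj(I−A)·d / det(I−A), with det(I−A) = 0.622875:
  x_1 = (0.8325·590 + 0.2350·150 + 0.0950·230) / 0.622875 = 548.275 / 0.622875 ≈ 880.233
  x_2 = (0.3075·590 + 0.8350·150 + 0.0725·230) / 0.622875 = 323.35 / 0.622875 ≈ 519.125
  x_3 = (0.2325·590 + 0.3275·150 + 0.6625·230) / 0.622875 = 338.675 / 0.622875 ≈ 543.729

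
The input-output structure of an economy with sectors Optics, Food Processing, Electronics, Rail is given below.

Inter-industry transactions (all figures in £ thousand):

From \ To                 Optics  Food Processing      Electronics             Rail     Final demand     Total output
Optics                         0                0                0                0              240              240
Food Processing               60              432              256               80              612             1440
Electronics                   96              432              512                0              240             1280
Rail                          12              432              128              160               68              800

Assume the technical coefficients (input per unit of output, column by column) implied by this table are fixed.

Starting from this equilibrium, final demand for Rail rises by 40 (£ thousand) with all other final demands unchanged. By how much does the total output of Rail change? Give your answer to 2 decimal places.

Technical coefficients a_ij = z_ij / X_j:
  a_11 = 0/240 = 0.00, a_21 = 60/240 = 0.25, a_31 = 96/240 = 0.40, a_41 = 12/240 = 0.05
  a_12 = 0/1440 = 0.00, a_22 = 432/1440 = 0.30, a_32 = 432/1440 = 0.30, a_42 = 432/1440 = 0.30
  a_13 = 0/1280 = 0.00, a_23 = 256/1280 = 0.20, a_33 = 512/1280 = 0.40, a_43 = 128/1280 = 0.10
  a_14 = 0/800 = 0.00, a_24 = 80/800 = 0.10, a_34 = 0/800 = 0.00, a_44 = 160/800 = 0.20
I − A =
  [   1.00     0.00     0.00     0.00]
  [  -0.25     0.70    -0.20    -0.10]
  [  -0.40    -0.30     0.60     0.00]
  [  -0.05    -0.30    -0.10     0.80]
Compute the cofactors C_ij = (−1)^(i+j)·(3×3 minor ij) of I−A; the adjugate is their transpose:
adj(I−A) = Cᵀ =
  [ 0.2670   0.0000   0.0000   0.0000]
  [ 0.1910   0.4800   0.1700   0.0600]
  [ 0.2735   0.2400   0.5300   0.0300]
  [ 0.1225   0.2100   0.1300   0.3600]
det(I−A) = Σ_j (I−A)_1j·C_1j = (1.00)(0.2670) + (0.00)(0.1910) + (0.00)(0.2735) + (0.00)(0.1225) = 0.2670
(I − A)⁻¹ = adj(I−A) / det(I−A) ≈
  [   1.0000     0.0000     0.0000     0.0000]
  [   0.7154     1.7978     0.6367     0.2247]
  [   1.0243     0.8989     1.9850     0.1124]
  [   0.4588     0.7865     0.4869     1.3483]
Δx = (I − A)⁻¹ Δd with Δd having +40 in the Rail component and 0 elsewhere.
So Δx_4 = L_44 · (+40), where L_44 = adj(I−A)_44 / det(I−A) = 0.3600 / 0.2670.
Δx_4 = 0.3600 × (+40) / 0.2670 = 14.40 / 0.2670 ≈ 53.93.

Δx_4 = 53.93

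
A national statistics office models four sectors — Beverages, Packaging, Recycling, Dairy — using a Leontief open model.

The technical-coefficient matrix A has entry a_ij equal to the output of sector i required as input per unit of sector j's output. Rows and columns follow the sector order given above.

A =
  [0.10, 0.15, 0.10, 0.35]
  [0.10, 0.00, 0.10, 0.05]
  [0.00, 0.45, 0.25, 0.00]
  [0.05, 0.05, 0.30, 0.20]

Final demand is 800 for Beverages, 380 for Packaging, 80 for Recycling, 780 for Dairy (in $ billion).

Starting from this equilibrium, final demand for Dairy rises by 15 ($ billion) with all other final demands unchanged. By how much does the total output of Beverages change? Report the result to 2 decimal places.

Δx_1 = 8.15

I − A =
  [   0.90    -0.15    -0.10    -0.35]
  [  -0.10     1.00    -0.10    -0.05]
  [   0.00    -0.45     0.75     0.00]
  [  -0.05    -0.05    -0.30     0.80]
Compute the cofactors C_ij = (−1)^(i+j)·(3×3 minor ij) of I−A; the adjugate is their transpose:
adj(I−A) = Cᵀ =
  [ 0.555375   0.186375   0.200750   0.254625]
  [ 0.061875   0.526875   0.102500   0.060000]
  [ 0.037125   0.316125   0.686125   0.036000]
  [ 0.052500   0.163125   0.276250   0.618750]
det(I−A) = Σ_j (I−A)_1j·C_1j = (0.90)(0.555375) + (-0.15)(0.061875) + (-0.10)(0.037125) + (-0.35)(0.052500) = 0.46846875
(I − A)⁻¹ = adj(I−A) / det(I−A) ≈
  [   1.1855     0.3978     0.4285     0.5435]
  [   0.1321     1.1247     0.2188     0.1281]
  [   0.0792     0.6748     1.4646     0.0768]
  [   0.1121     0.3482     0.5897     1.3208]
Δx = (I − A)⁻¹ Δd with Δd having +15 in the Dairy component and 0 elsewhere.
So Δx_1 = L_14 · (+15), where L_14 = adj(I−A)_14 / det(I−A) = 0.254625 / 0.46846875.
Δx_1 = 0.254625 × (+15) / 0.46846875 = 3.819375 / 0.46846875 ≈ 8.15.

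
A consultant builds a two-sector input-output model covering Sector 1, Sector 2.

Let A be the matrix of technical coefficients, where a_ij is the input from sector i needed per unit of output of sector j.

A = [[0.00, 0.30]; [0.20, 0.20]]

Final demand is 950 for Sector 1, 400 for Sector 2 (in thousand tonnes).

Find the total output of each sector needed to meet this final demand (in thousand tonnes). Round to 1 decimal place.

I − A =
  [   1.00    -0.30]
  [  -0.20     0.80]
det(I−A) = (1.00)(0.80) − (-0.30)(-0.20) = 0.7400
adj(I−A) = [[0.80, 0.30], [0.20, 1.00]]
(I − A)⁻¹ = adj(I−A) / det(I−A) ≈
  [   1.0811     0.4054]
  [   0.2703     1.3514]
x = (I − A)⁻¹ d = adj(I−A)·d / det(I−A), with det(I−A) = 0.7400:
  x_1 = (0.80·950 + 0.30·400) / 0.7400 = 880.00 / 0.7400 ≈ 1189.2
  x_2 = (0.20·950 + 1.00·400) / 0.7400 = 590.00 / 0.7400 ≈ 797.3

x_1 = 1189.2, x_2 = 797.3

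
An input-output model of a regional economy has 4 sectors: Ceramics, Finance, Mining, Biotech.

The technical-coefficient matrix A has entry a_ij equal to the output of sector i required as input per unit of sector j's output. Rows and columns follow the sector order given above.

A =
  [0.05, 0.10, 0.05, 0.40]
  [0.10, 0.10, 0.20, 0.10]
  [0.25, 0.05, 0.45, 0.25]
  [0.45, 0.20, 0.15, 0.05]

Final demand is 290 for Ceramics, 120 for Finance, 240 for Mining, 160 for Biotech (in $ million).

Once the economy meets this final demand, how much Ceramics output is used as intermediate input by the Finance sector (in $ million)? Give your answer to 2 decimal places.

z_12 = 59.68

I − A =
  [   0.95    -0.10    -0.05    -0.40]
  [  -0.10     0.90    -0.20    -0.10]
  [  -0.25    -0.05     0.55    -0.25]
  [  -0.45    -0.20    -0.15     0.95]
Compute the cofactors C_ij = (−1)^(i+j)·(3×3 minor ij) of I−A; the adjugate is their transpose:
adj(I−A) = Cᵀ =
  [ 0.405250   0.100375   0.132250   0.216000]
  [ 0.147000   0.329250   0.171750   0.141750]
  [ 0.322000   0.138625   0.609250   0.310500]
  [ 0.273750   0.138750   0.195000   0.438750]
det(I−A) = Σ_j (I−A)_1j·C_1j = (0.95)(0.405250) + (-0.10)(0.147000) + (-0.05)(0.322000) + (-0.40)(0.273750) = 0.2446875
(I − A)⁻¹ = adj(I−A) / det(I−A) ≈
  [   1.6562     0.4102     0.5405     0.8828]
  [   0.6008     1.3456     0.7019     0.5793]
  [   1.3160     0.5665     2.4899     1.2690]
  [   1.1188     0.5670     0.7969     1.7931]
First solve x = (I − A)⁻¹ d = adj(I−A)·d / det(I−A); in particular x_2 = (0.147000·290 + 0.329250·120 + 0.171750·240 + 0.141750·160) / 0.2446875 = 146.04 / 0.2446875 ≈ 596.8429.
Intermediate flow from 1 to 2: z_12 = a_12 · x_2 = 0.10 × 146.04 / 0.2446875 = 14.604 / 0.2446875 ≈ 59.68.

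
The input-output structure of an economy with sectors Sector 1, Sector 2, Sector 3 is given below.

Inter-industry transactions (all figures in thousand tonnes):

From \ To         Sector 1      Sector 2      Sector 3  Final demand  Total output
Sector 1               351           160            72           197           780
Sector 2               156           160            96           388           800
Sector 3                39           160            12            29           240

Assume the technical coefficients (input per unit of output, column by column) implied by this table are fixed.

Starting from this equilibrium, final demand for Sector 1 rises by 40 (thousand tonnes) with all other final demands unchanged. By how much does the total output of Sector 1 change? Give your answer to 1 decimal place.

Technical coefficients a_ij = z_ij / X_j:
  a_11 = 351/780 = 0.45, a_21 = 156/780 = 0.20, a_31 = 39/780 = 0.05
  a_12 = 160/800 = 0.20, a_22 = 160/800 = 0.20, a_32 = 160/800 = 0.20
  a_13 = 72/240 = 0.30, a_23 = 96/240 = 0.40, a_33 = 12/240 = 0.05
I − A =
  [   0.55    -0.20    -0.30]
  [  -0.20     0.80    -0.40]
  [  -0.05    -0.20     0.95]
Cofactors of I−A, C_ij = (−1)^(i+j)·(minor ij) (rows/columns in the sector order above):
  C_11 = (0.80)(0.95) − (-0.40)(-0.20) = 0.6800
  C_12 = −[(-0.20)(0.95) − (-0.40)(-0.05)] = 0.2100
  C_13 = (-0.20)(-0.20) − (0.80)(-0.05) = 0.0800
  C_21 = −[(-0.20)(0.95) − (-0.30)(-0.20)] = 0.2500
  C_22 = (0.55)(0.95) − (-0.30)(-0.05) = 0.5075
  C_23 = −[(0.55)(-0.20) − (-0.20)(-0.05)] = 0.1200
  C_31 = (-0.20)(-0.40) − (-0.30)(0.80) = 0.3200
  C_32 = −[(0.55)(-0.40) − (-0.30)(-0.20)] = 0.2800
  C_33 = (0.55)(0.80) − (-0.20)(-0.20) = 0.4000
det(I−A) = Σ_j (I−A)_1j·C_1j = (0.55)(0.6800) + (-0.20)(0.2100) + (-0.30)(0.0800) = 0.3080
adj(I−A) = Cᵀ =
  [ 0.6800   0.2500   0.3200]
  [ 0.2100   0.5075   0.2800]
  [ 0.0800   0.1200   0.4000]
(I − A)⁻¹ = adj(I−A) / det(I−A) ≈
  [   2.2078     0.8117     1.0390]
  [   0.6818     1.6477     0.9091]
  [   0.2597     0.3896     1.2987]
Δx = (I − A)⁻¹ Δd with Δd having +40 in the Sector 1 component and 0 elsewhere.
So Δx_1 = L_11 · (+40), where L_11 = adj(I−A)_11 / det(I−A) = 0.6800 / 0.3080.
Δx_1 = 0.6800 × (+40) / 0.3080 = 27.20 / 0.3080 ≈ 88.3.

Δx_1 = 88.3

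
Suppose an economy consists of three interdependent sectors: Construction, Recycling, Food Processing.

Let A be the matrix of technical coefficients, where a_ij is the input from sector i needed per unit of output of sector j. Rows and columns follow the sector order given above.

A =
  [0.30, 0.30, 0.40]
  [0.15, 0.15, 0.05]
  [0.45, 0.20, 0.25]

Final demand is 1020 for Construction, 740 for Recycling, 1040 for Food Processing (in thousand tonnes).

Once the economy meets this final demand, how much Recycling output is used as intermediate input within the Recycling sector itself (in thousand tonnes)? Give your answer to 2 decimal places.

z_RR = 315.59

I − A =
  [   0.70    -0.30    -0.40]
  [  -0.15     0.85    -0.05]
  [  -0.45    -0.20     0.75]
Cofactors of I−A, C_ij = (−1)^(i+j)·(minor ij) (rows/columns in the sector order above):
  C_11 = (0.85)(0.75) − (-0.05)(-0.20) = 0.6275
  C_12 = −[(-0.15)(0.75) − (-0.05)(-0.45)] = 0.1350
  C_13 = (-0.15)(-0.20) − (0.85)(-0.45) = 0.4125
  C_21 = −[(-0.30)(0.75) − (-0.40)(-0.20)] = 0.3050
  C_22 = (0.70)(0.75) − (-0.40)(-0.45) = 0.3450
  C_23 = −[(0.70)(-0.20) − (-0.30)(-0.45)] = 0.2750
  C_31 = (-0.30)(-0.05) − (-0.40)(0.85) = 0.3550
  C_32 = −[(0.70)(-0.05) − (-0.40)(-0.15)] = 0.0950
  C_33 = (0.70)(0.85) − (-0.30)(-0.15) = 0.5500
det(I−A) = Σ_j (I−A)_1j·C_1j = (0.70)(0.6275) + (-0.30)(0.1350) + (-0.40)(0.4125) = 0.23375
adj(I−A) = Cᵀ =
  [ 0.6275   0.3050   0.3550]
  [ 0.1350   0.3450   0.0950]
  [ 0.4125   0.2750   0.5500]
(I − A)⁻¹ = adj(I−A) / det(I−A) ≈
  [   2.6845     1.3048     1.5187]
  [   0.5775     1.4759     0.4064]
  [   1.7647     1.1765     2.3529]
First solve x = (I − A)⁻¹ d = adj(I−A)·d / det(I−A); in particular x_R = (0.1350·1020 + 0.3450·740 + 0.0950·1040) / 0.23375 = 491.80 / 0.23375 ≈ 2103.9572.
Intermediate flow from R to R: z_RR = a_RR · x_R = 0.15 × 491.80 / 0.23375 = 73.77 / 0.23375 ≈ 315.59.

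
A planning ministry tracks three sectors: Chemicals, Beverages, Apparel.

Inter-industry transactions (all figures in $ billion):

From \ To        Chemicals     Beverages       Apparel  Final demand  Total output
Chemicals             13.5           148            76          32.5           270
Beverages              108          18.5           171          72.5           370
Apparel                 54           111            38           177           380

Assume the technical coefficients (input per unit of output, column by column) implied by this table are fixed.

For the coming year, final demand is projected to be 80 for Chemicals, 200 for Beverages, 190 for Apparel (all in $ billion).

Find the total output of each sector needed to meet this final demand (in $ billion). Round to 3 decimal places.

x_1 = 479.412, x_2 = 668.382, x_3 = 540.441

Technical coefficients a_ij = z_ij / X_j:
  a_11 = 13.5/270 = 0.05, a_21 = 108/270 = 0.40, a_31 = 54/270 = 0.20
  a_12 = 148/370 = 0.40, a_22 = 18.5/370 = 0.05, a_32 = 111/370 = 0.30
  a_13 = 76/380 = 0.20, a_23 = 171/380 = 0.45, a_33 = 38/380 = 0.10
I − A =
  [   0.95    -0.40    -0.20]
  [  -0.40     0.95    -0.45]
  [  -0.20    -0.30     0.90]
Cofactors of I−A, C_ij = (−1)^(i+j)·(minor ij) (rows/columns in the sector order above):
  C_11 = (0.95)(0.90) − (-0.45)(-0.30) = 0.7200
  C_12 = −[(-0.40)(0.90) − (-0.45)(-0.20)] = 0.4500
  C_13 = (-0.40)(-0.30) − (0.95)(-0.20) = 0.3100
  C_21 = −[(-0.40)(0.90) − (-0.20)(-0.30)] = 0.4200
  C_22 = (0.95)(0.90) − (-0.20)(-0.20) = 0.8150
  C_23 = −[(0.95)(-0.30) − (-0.40)(-0.20)] = 0.3650
  C_31 = (-0.40)(-0.45) − (-0.20)(0.95) = 0.3700
  C_32 = −[(0.95)(-0.45) − (-0.20)(-0.40)] = 0.5075
  C_33 = (0.95)(0.95) − (-0.40)(-0.40) = 0.7425
det(I−A) = Σ_j (I−A)_1j·C_1j = (0.95)(0.7200) + (-0.40)(0.4500) + (-0.20)(0.3100) = 0.4420
adj(I−A) = Cᵀ =
  [ 0.7200   0.4200   0.3700]
  [ 0.4500   0.8150   0.5075]
  [ 0.3100   0.3650   0.7425]
(I − A)⁻¹ = adj(I−A) / det(I−A) ≈
  [   1.6290     0.9502     0.8371]
  [   1.0181     1.8439     1.1482]
  [   0.7014     0.8258     1.6799]
x = (I − A)⁻¹ d = adj(I−A)·d / det(I−A), with det(I−A) = 0.4420:
  x_1 = (0.7200·80 + 0.4200·200 + 0.3700·190) / 0.4420 = 211.90 / 0.4420 ≈ 479.412
  x_2 = (0.4500·80 + 0.8150·200 + 0.5075·190) / 0.4420 = 295.425 / 0.4420 ≈ 668.382
  x_3 = (0.3100·80 + 0.3650·200 + 0.7425·190) / 0.4420 = 238.875 / 0.4420 ≈ 540.441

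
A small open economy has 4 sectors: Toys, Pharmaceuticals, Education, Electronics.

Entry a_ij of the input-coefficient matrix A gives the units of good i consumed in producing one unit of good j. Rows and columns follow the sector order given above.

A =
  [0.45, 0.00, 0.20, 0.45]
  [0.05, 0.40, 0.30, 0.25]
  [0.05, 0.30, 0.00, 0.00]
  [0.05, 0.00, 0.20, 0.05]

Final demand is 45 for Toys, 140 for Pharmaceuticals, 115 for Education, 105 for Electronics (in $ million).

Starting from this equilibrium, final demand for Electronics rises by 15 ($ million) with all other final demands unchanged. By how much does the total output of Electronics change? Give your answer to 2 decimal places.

I − A =
  [   0.55     0.00    -0.20    -0.45]
  [  -0.05     0.60    -0.30    -0.25]
  [  -0.05    -0.30     1.00     0.00]
  [  -0.05     0.00    -0.20     0.95]
Compute the cofactors C_ij = (−1)^(i+j)·(3×3 minor ij) of I−A; the adjugate is their transpose:
adj(I−A) = Cᵀ =
  [ 0.46950   0.08400   0.16800   0.24450]
  [ 0.07675   0.48600   0.19400   0.16425]
  [ 0.04650   0.15000   0.30000   0.06150]
  [ 0.03450   0.03600   0.07200   0.27150]
det(I−A) = Σ_j (I−A)_1j·C_1j = (0.55)(0.46950) + (0.00)(0.07675) + (-0.20)(0.04650) + (-0.45)(0.03450) = 0.2334
(I − A)⁻¹ = adj(I−A) / det(I−A) ≈
  [   2.0116     0.3599     0.7198     1.0476]
  [   0.3288     2.0823     0.8312     0.7037]
  [   0.1992     0.6427     1.2853     0.2635]
  [   0.1478     0.1542     0.3085     1.1632]
Δx = (I − A)⁻¹ Δd with Δd having +15 in the Electronics component and 0 elsewhere.
So Δx_4 = L_44 · (+15), where L_44 = adj(I−A)_44 / det(I−A) = 0.27150 / 0.2334.
Δx_4 = 0.27150 × (+15) / 0.2334 = 4.0725 / 0.2334 ≈ 17.45.

Δx_4 = 17.45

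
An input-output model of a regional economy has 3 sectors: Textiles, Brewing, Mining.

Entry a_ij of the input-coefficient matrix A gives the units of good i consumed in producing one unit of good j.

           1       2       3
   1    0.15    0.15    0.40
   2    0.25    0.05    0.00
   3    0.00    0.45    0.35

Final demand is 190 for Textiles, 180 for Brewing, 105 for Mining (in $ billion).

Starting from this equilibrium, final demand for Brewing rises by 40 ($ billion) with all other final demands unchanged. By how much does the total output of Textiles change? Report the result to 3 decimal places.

I − A =
  [   0.85    -0.15    -0.40]
  [  -0.25     0.95     0.00]
  [   0.00    -0.45     0.65]
Cofactors of I−A, C_ij = (−1)^(i+j)·(minor ij) (rows/columns in the sector order above):
  C_11 = (0.95)(0.65) − (0.00)(-0.45) = 0.6175
  C_12 = −[(-0.25)(0.65) − (0.00)(0.00)] = 0.1625
  C_13 = (-0.25)(-0.45) − (0.95)(0.00) = 0.1125
  C_21 = −[(-0.15)(0.65) − (-0.40)(-0.45)] = 0.2775
  C_22 = (0.85)(0.65) − (-0.40)(0.00) = 0.5525
  C_23 = −[(0.85)(-0.45) − (-0.15)(0.00)] = 0.3825
  C_31 = (-0.15)(0.00) − (-0.40)(0.95) = 0.3800
  C_32 = −[(0.85)(0.00) − (-0.40)(-0.25)] = 0.1000
  C_33 = (0.85)(0.95) − (-0.15)(-0.25) = 0.7700
det(I−A) = Σ_j (I−A)_1j·C_1j = (0.85)(0.6175) + (-0.15)(0.1625) + (-0.40)(0.1125) = 0.4555
adj(I−A) = Cᵀ =
  [ 0.6175   0.2775   0.3800]
  [ 0.1625   0.5525   0.1000]
  [ 0.1125   0.3825   0.7700]
(I − A)⁻¹ = adj(I−A) / det(I−A) ≈
  [   1.3557     0.6092     0.8342]
  [   0.3568     1.2130     0.2195]
  [   0.2470     0.8397     1.6905]
Δx = (I − A)⁻¹ Δd with Δd having +40 in the Brewing component and 0 elsewhere.
So Δx_1 = L_12 · (+40), where L_12 = adj(I−A)_12 / det(I−A) = 0.2775 / 0.4555.
Δx_1 = 0.2775 × (+40) / 0.4555 = 11.10 / 0.4555 ≈ 24.369.

Δx_1 = 24.369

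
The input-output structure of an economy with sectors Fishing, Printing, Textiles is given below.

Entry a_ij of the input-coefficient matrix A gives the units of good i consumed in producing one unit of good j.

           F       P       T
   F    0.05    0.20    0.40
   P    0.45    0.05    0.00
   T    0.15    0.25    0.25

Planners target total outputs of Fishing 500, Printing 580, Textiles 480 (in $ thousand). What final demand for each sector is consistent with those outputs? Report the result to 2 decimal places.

I − A =
  [   0.95    -0.20    -0.40]
  [  -0.45     0.95     0.00]
  [  -0.15    -0.25     0.75]
d = (I − A) x:
  d_F = (+0.95)·500 + (-0.20)·580 + (-0.40)·480 = 167.00
  d_P = (-0.45)·500 + (+0.95)·580 + (+0.00)·480 = 326.00
  d_T = (-0.15)·500 + (-0.25)·580 + (+0.75)·480 = 140.00

d_F = 167.00, d_P = 326.00, d_T = 140.00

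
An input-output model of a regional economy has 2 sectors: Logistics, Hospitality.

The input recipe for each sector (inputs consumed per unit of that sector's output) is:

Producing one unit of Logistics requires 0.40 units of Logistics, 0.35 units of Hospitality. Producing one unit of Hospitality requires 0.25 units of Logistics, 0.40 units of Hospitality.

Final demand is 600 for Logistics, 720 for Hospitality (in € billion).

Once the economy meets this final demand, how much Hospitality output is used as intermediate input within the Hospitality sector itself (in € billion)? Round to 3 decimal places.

z_22 = 942.385

I − A =
  [   0.60    -0.25]
  [  -0.35     0.60]
det(I−A) = (0.60)(0.60) − (-0.25)(-0.35) = 0.2725
adj(I−A) = [[0.60, 0.25], [0.35, 0.60]]
(I − A)⁻¹ = adj(I−A) / det(I−A) ≈
  [   2.2018     0.9174]
  [   1.2844     2.2018]
First solve x = (I − A)⁻¹ d = adj(I−A)·d / det(I−A); in particular x_2 = (0.35·600 + 0.60·720) / 0.2725 = 642.00 / 0.2725 ≈ 2355.96330.
Intermediate flow from 2 to 2: z_22 = a_22 · x_2 = 0.40 × 642.00 / 0.2725 = 256.80 / 0.2725 ≈ 942.385.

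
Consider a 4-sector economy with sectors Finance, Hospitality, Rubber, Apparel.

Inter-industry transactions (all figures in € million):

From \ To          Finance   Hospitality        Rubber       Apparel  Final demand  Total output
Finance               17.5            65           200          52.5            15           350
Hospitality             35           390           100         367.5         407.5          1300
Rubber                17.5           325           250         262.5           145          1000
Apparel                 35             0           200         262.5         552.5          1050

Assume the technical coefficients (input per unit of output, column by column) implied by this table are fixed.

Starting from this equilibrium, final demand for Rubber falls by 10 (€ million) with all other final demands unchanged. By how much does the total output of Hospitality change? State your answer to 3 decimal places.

Technical coefficients a_ij = z_ij / X_j:
  a_11 = 17.5/350 = 0.05, a_21 = 35/350 = 0.10, a_31 = 17.5/350 = 0.05, a_41 = 35/350 = 0.10
  a_12 = 65/1300 = 0.05, a_22 = 390/1300 = 0.30, a_32 = 325/1300 = 0.25, a_42 = 0/1300 = 0.00
  a_13 = 200/1000 = 0.20, a_23 = 100/1000 = 0.10, a_33 = 250/1000 = 0.25, a_43 = 200/1000 = 0.20
  a_14 = 52.5/1050 = 0.05, a_24 = 367.5/1050 = 0.35, a_34 = 262.5/1050 = 0.25, a_44 = 262.5/1050 = 0.25
I − A =
  [   0.95    -0.05    -0.20    -0.05]
  [  -0.10     0.70    -0.10    -0.35]
  [  -0.05    -0.25     0.75    -0.25]
  [  -0.10     0.00    -0.20     0.75]
Compute the cofactors C_ij = (−1)^(i+j)·(3×3 minor ij) of I−A; the adjugate is their transpose:
adj(I−A) = Cᵀ =
  [ 0.322500   0.065625   0.119250   0.091875]
  [ 0.087250   0.470125   0.160250   0.278625]
  [ 0.071250   0.180000   0.489750   0.252000]
  [ 0.062000   0.056750   0.146500   0.459000]
det(I−A) = Σ_j (I−A)_1j·C_1j = (0.95)(0.322500) + (-0.05)(0.087250) + (-0.20)(0.071250) + (-0.05)(0.062000) = 0.2846625
(I − A)⁻¹ = adj(I−A) / det(I−A) ≈
  [   1.1329     0.2305     0.4189     0.3228]
  [   0.3065     1.6515     0.5629     0.9788]
  [   0.2503     0.6323     1.7205     0.8853]
  [   0.2178     0.1994     0.5146     1.6124]
Δx = (I − A)⁻¹ Δd with Δd having -10 in the Rubber component and 0 elsewhere.
So Δx_2 = L_23 · (-10), where L_23 = adj(I−A)_23 / det(I−A) = 0.160250 / 0.2846625.
Δx_2 = 0.160250 × (-10) / 0.2846625 = -1.6025 / 0.2846625 ≈ -5.629.

Δx_2 = -5.629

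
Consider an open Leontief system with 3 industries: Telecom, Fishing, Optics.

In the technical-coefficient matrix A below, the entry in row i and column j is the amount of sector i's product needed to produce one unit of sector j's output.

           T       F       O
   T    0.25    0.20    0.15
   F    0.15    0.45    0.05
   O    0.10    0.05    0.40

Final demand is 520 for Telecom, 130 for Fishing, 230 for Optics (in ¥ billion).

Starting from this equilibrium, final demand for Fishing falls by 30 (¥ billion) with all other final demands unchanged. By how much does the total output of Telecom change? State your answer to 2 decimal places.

Δx_T = -17.61

I − A =
  [   0.75    -0.20    -0.15]
  [  -0.15     0.55    -0.05]
  [  -0.10    -0.05     0.60]
Cofactors of I−A, C_ij = (−1)^(i+j)·(minor ij) (rows/columns in the sector order above):
  C_11 = (0.55)(0.60) − (-0.05)(-0.05) = 0.3275
  C_12 = −[(-0.15)(0.60) − (-0.05)(-0.10)] = 0.0950
  C_13 = (-0.15)(-0.05) − (0.55)(-0.10) = 0.0625
  C_21 = −[(-0.20)(0.60) − (-0.15)(-0.05)] = 0.1275
  C_22 = (0.75)(0.60) − (-0.15)(-0.10) = 0.4350
  C_23 = −[(0.75)(-0.05) − (-0.20)(-0.10)] = 0.0575
  C_31 = (-0.20)(-0.05) − (-0.15)(0.55) = 0.0925
  C_32 = −[(0.75)(-0.05) − (-0.15)(-0.15)] = 0.0600
  C_33 = (0.75)(0.55) − (-0.20)(-0.15) = 0.3825
det(I−A) = Σ_j (I−A)_1j·C_1j = (0.75)(0.3275) + (-0.20)(0.0950) + (-0.15)(0.0625) = 0.21725
adj(I−A) = Cᵀ =
  [ 0.3275   0.1275   0.0925]
  [ 0.0950   0.4350   0.0600]
  [ 0.0625   0.0575   0.3825]
(I − A)⁻¹ = adj(I−A) / det(I−A) ≈
  [   1.5075     0.5869     0.4258]
  [   0.4373     2.0023     0.2762]
  [   0.2877     0.2647     1.7606]
Δx = (I − A)⁻¹ Δd with Δd having -30 in the Fishing component and 0 elsewhere.
So Δx_T = L_TF · (-30), where L_TF = adj(I−A)_TF / det(I−A) = 0.1275 / 0.21725.
Δx_T = 0.1275 × (-30) / 0.21725 = -3.825 / 0.21725 ≈ -17.61.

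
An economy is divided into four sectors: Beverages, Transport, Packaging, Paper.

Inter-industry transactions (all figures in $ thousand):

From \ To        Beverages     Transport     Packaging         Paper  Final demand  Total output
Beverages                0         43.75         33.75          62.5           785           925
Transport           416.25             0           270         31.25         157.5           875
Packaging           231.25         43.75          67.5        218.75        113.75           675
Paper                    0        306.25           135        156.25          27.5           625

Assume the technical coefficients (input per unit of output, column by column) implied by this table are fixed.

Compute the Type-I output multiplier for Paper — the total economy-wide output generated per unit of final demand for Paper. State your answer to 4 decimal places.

m_4 = 3.3333

Technical coefficients a_ij = z_ij / X_j:
  a_11 = 0/925 = 0.00, a_21 = 416.25/925 = 0.45, a_31 = 231.25/925 = 0.25, a_41 = 0/925 = 0.00
  a_12 = 43.75/875 = 0.05, a_22 = 0/875 = 0.00, a_32 = 43.75/875 = 0.05, a_42 = 306.25/875 = 0.35
  a_13 = 33.75/675 = 0.05, a_23 = 270/675 = 0.40, a_33 = 67.5/675 = 0.10, a_43 = 135/675 = 0.20
  a_14 = 62.5/625 = 0.10, a_24 = 31.25/625 = 0.05, a_34 = 218.75/625 = 0.35, a_44 = 156.25/625 = 0.25
I − A =
  [   1.00    -0.05    -0.05    -0.10]
  [  -0.45     1.00    -0.40    -0.05]
  [  -0.25    -0.05     0.90    -0.35]
  [   0.00    -0.35    -0.20     0.75]
Compute the cofactors C_ij = (−1)^(i+j)·(3×3 minor ij) of I−A; the adjugate is their transpose:
adj(I−A) = Cᵀ =
  [ 0.524750   0.070750   0.086125   0.114875]
  [ 0.349750   0.590625   0.335875   0.242750]
  [ 0.255125   0.178125   0.699875   0.372500]
  [ 0.231250   0.323125   0.343375   0.841125]
det(I−A) = Σ_j (I−A)_1j·C_1j = (1.00)(0.524750) + (-0.05)(0.349750) + (-0.05)(0.255125) + (-0.10)(0.231250) = 0.47138125
(I − A)⁻¹ = adj(I−A) / det(I−A) ≈
  [   1.11322     0.15009     0.18271     0.24370]
  [   0.74197     1.25297     0.71253     0.51498]
  [   0.54123     0.37788     1.48473     0.79023]
  [   0.49058     0.68549     0.72844     1.78438]
The output multiplier for sector j is the column-j sum of the Leontief inverse (I − A)⁻¹ = adj(I−A) / det(I−A).
Column 4 of adj(I−A): (0.114875, 0.242750, 0.372500, 0.841125); det(I−A) = 0.47138125.
m_4 = (0.114875 + 0.242750 + 0.372500 + 0.841125) / 0.47138125 = 1.57125 / 0.47138125 ≈ 3.3333.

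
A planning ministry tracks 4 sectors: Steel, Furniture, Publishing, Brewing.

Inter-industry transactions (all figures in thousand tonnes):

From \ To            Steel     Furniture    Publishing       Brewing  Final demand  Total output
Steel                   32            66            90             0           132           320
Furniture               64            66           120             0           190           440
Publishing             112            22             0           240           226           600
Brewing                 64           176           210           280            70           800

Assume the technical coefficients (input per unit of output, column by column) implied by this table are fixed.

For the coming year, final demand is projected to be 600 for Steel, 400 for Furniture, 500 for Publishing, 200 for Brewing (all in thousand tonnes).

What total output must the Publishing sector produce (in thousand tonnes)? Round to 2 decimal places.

Technical coefficients a_ij = z_ij / X_j:
  a_11 = 32/320 = 0.10, a_21 = 64/320 = 0.20, a_31 = 112/320 = 0.35, a_41 = 64/320 = 0.20
  a_12 = 66/440 = 0.15, a_22 = 66/440 = 0.15, a_32 = 22/440 = 0.05, a_42 = 176/440 = 0.40
  a_13 = 90/600 = 0.15, a_23 = 120/600 = 0.20, a_33 = 0/600 = 0.00, a_43 = 210/600 = 0.35
  a_14 = 0/800 = 0.00, a_24 = 0/800 = 0.00, a_34 = 240/800 = 0.30, a_44 = 280/800 = 0.35
I − A =
  [   0.90    -0.15    -0.15     0.00]
  [  -0.20     0.85    -0.20     0.00]
  [  -0.35    -0.05     1.00    -0.30]
  [  -0.20    -0.40    -0.35     0.65]
Compute the cofactors C_ij = (−1)^(i+j)·(3×3 minor ij) of I−A; the adjugate is their transpose:
adj(I−A) = Cᵀ =
  [ 0.432750   0.104625   0.102375   0.047250]
  [ 0.166500   0.447375   0.136500   0.063000]
  [ 0.274875   0.180375   0.477750   0.220500]
  [ 0.383625   0.404625   0.372750   0.669375]
det(I−A) = Σ_j (I−A)_1j·C_1j = (0.90)(0.432750) + (-0.15)(0.166500) + (-0.15)(0.274875) + (0.00)(0.383625) = 0.32326875
(I − A)⁻¹ = adj(I−A) / det(I−A) ≈
  [   1.3387     0.3236     0.3167     0.1462]
  [   0.5151     1.3839     0.4222     0.1949]
  [   0.8503     0.5580     1.4779     0.6821]
  [   1.1867     1.2517     1.1531     2.0706]
x = (I − A)⁻¹ d = adj(I−A)·d / det(I−A), with det(I−A) = 0.32326875:
  x_1 = (0.432750·600 + 0.104625·400 + 0.102375·500 + 0.047250·200) / 0.32326875 = 362.1375 / 0.32326875 ≈ 1120.24
  x_2 = (0.166500·600 + 0.447375·400 + 0.136500·500 + 0.063000·200) / 0.32326875 = 359.70 / 0.32326875 ≈ 1112.70
  x_3 = (0.274875·600 + 0.180375·400 + 0.477750·500 + 0.220500·200) / 0.32326875 = 520.05 / 0.32326875 ≈ 1608.72
  x_4 = (0.383625·600 + 0.404625·400 + 0.372750·500 + 0.669375·200) / 0.32326875 = 712.275 / 0.32326875 ≈ 2203.35

x_3 = 1608.72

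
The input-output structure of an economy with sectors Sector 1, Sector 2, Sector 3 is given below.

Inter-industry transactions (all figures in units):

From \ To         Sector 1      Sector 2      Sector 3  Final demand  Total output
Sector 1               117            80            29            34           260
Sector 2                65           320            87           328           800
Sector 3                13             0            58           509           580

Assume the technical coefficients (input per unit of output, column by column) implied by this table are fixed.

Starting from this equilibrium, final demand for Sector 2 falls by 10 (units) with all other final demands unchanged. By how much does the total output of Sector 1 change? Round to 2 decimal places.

Δx_1 = -3.31

Technical coefficients a_ij = z_ij / X_j:
  a_11 = 117/260 = 0.45, a_21 = 65/260 = 0.25, a_31 = 13/260 = 0.05
  a_12 = 80/800 = 0.10, a_22 = 320/800 = 0.40, a_32 = 0/800 = 0.00
  a_13 = 29/580 = 0.05, a_23 = 87/580 = 0.15, a_33 = 58/580 = 0.10
I − A =
  [   0.55    -0.10    -0.05]
  [  -0.25     0.60    -0.15]
  [  -0.05     0.00     0.90]
Cofactors of I−A, C_ij = (−1)^(i+j)·(minor ij) (rows/columns in the sector order above):
  C_11 = (0.60)(0.90) − (-0.15)(0.00) = 0.5400
  C_12 = −[(-0.25)(0.90) − (-0.15)(-0.05)] = 0.2325
  C_13 = (-0.25)(0.00) − (0.60)(-0.05) = 0.0300
  C_21 = −[(-0.10)(0.90) − (-0.05)(0.00)] = 0.0900
  C_22 = (0.55)(0.90) − (-0.05)(-0.05) = 0.4925
  C_23 = −[(0.55)(0.00) − (-0.10)(-0.05)] = 0.0050
  C_31 = (-0.10)(-0.15) − (-0.05)(0.60) = 0.0450
  C_32 = −[(0.55)(-0.15) − (-0.05)(-0.25)] = 0.0950
  C_33 = (0.55)(0.60) − (-0.10)(-0.25) = 0.3050
det(I−A) = Σ_j (I−A)_1j·C_1j = (0.55)(0.5400) + (-0.10)(0.2325) + (-0.05)(0.0300) = 0.27225
adj(I−A) = Cᵀ =
  [ 0.5400   0.0900   0.0450]
  [ 0.2325   0.4925   0.0950]
  [ 0.0300   0.0050   0.3050]
(I − A)⁻¹ = adj(I−A) / det(I−A) ≈
  [   1.9835     0.3306     0.1653]
  [   0.8540     1.8090     0.3489]
  [   0.1102     0.0184     1.1203]
Δx = (I − A)⁻¹ Δd with Δd having -10 in the Sector 2 component and 0 elsewhere.
So Δx_1 = L_12 · (-10), where L_12 = adj(I−A)_12 / det(I−A) = 0.0900 / 0.27225.
Δx_1 = 0.0900 × (-10) / 0.27225 = -0.90 / 0.27225 ≈ -3.31.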